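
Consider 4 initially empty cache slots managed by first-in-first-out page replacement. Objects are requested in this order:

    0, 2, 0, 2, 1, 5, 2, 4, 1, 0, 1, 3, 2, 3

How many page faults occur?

0 -> miss, frames [0]
2 -> miss, frames [0, 2]
0 -> hit
2 -> hit
1 -> miss, frames [0, 2, 1]
5 -> miss, frames [0, 2, 1, 5]
2 -> hit
4 -> miss, evict 0, frames [2, 1, 5, 4]
1 -> hit
0 -> miss, evict 2, frames [1, 5, 4, 0]
1 -> hit
3 -> miss, evict 1, frames [5, 4, 0, 3]
2 -> miss, evict 5, frames [4, 0, 3, 2]
3 -> hit
Page faults: 8.

8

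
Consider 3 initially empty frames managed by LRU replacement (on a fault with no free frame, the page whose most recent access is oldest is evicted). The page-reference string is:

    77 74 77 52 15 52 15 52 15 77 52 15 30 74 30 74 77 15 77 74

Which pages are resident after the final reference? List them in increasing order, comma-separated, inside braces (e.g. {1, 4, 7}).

77 → miss, frames [77]
74 → miss, frames [77, 74]
77 → hit
52 → miss, frames [74, 77, 52]
15 → miss, evict 74, frames [77, 52, 15]
52 → hit
15 → hit
52 → hit
15 → hit
77 → hit
52 → hit
15 → hit
30 → miss, evict 77, frames [52, 15, 30]
74 → miss, evict 52, frames [15, 30, 74]
30 → hit
74 → hit
77 → miss, evict 15, frames [30, 74, 77]
15 → miss, evict 30, frames [74, 77, 15]
77 → hit
74 → hit

{15, 74, 77}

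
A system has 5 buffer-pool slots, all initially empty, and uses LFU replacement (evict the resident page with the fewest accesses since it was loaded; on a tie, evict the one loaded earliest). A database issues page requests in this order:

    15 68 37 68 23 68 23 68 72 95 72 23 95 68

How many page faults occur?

6

15 -> miss, frames [15]
68 -> miss, frames [15, 68]
37 -> miss, frames [15, 68, 37]
68 -> hit
23 -> miss, frames [15, 68, 37, 23]
68 -> hit
23 -> hit
68 -> hit
72 -> miss, frames [15, 68, 37, 23, 72]
95 -> miss, evict 15, frames [68, 37, 23, 72, 95]
72 -> hit
23 -> hit
95 -> hit
68 -> hit
Page faults: 6.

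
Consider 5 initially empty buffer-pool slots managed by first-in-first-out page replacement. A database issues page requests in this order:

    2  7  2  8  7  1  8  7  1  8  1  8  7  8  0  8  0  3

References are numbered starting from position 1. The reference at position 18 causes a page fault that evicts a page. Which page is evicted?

2

pos 1: 2 -> miss, frames (2)
pos 2: 7 -> miss, frames (2 7)
pos 3: 2 -> hit
pos 4: 8 -> miss, frames (2 7 8)
pos 5: 7 -> hit
pos 6: 1 -> miss, frames (2 7 8 1)
pos 7: 8 -> hit
pos 8: 7 -> hit
pos 9: 1 -> hit
pos 10: 8 -> hit
pos 11: 1 -> hit
pos 12: 8 -> hit
pos 13: 7 -> hit
pos 14: 8 -> hit
pos 15: 0 -> miss, frames (2 7 8 1 0)
pos 16: 8 -> hit
pos 17: 0 -> hit
pos 18: 3 -> miss, evict 2, frames (7 8 1 0 3)
At position 18, page 2 is evicted.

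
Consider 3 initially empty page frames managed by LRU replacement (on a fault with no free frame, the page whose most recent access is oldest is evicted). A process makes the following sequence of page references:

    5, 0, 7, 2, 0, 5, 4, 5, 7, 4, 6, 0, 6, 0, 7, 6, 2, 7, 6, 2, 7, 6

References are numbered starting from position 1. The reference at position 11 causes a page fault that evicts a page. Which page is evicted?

pos 1: 5 → miss, frames [5]
pos 2: 0 → miss, frames [5, 0]
pos 3: 7 → miss, frames [5, 0, 7]
pos 4: 2 → miss, evict 5, frames [0, 7, 2]
pos 5: 0 → hit
pos 6: 5 → miss, evict 7, frames [2, 0, 5]
pos 7: 4 → miss, evict 2, frames [0, 5, 4]
pos 8: 5 → hit
pos 9: 7 → miss, evict 0, frames [4, 5, 7]
pos 10: 4 → hit
pos 11: 6 → miss, evict 5, frames [7, 4, 6]
At position 11, page 5 is evicted.

5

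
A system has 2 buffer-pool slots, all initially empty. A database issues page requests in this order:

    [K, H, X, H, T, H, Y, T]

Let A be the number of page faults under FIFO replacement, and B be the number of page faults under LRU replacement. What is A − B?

1

Under FIFO: F F F . F F F F → 7 faults.
Under LRU: F F F . F . F F → 6 faults.
A − B = 7 − 6 = 1.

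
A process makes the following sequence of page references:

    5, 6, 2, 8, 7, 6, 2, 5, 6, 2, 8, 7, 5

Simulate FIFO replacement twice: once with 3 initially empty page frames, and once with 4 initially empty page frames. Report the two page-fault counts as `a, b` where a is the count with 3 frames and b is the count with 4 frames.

10, 11

3 frames: F F F F F F F F . . F F . → 10 faults.
4 frames: F F F F F . . F F F F F F → 11 faults.
11 > 10: adding a frame increased faults — Belady's anomaly.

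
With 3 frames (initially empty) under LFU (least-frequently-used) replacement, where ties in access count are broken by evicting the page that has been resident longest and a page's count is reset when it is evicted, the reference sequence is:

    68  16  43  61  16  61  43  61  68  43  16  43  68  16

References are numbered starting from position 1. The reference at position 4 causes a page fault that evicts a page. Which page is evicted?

68

pos 1: 68 → fault, frames [68]
pos 2: 16 → fault, frames [68, 16]
pos 3: 43 → fault, frames [68, 16, 43]
pos 4: 61 → fault, evict 68, frames [16, 43, 61]
At position 4, page 68 is evicted.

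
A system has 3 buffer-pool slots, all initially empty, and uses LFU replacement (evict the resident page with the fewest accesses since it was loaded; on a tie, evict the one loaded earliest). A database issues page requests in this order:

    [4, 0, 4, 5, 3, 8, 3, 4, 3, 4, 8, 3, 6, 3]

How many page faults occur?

4: miss, frames {4}
0: miss, frames {4,0}
4: hit
5: miss, frames {4,0,5}
3: miss, evict 0, frames {4,5,3}
8: miss, evict 5, frames {4,3,8}
3: hit
4: hit
3: hit
4: hit
8: hit
3: hit
6: miss, evict 8, frames {4,3,6}
3: hit
Page faults: 6.

6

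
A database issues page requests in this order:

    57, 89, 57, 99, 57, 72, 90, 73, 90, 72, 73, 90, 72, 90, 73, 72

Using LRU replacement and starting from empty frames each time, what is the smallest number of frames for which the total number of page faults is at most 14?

f=1: 16 faults
f=2: 12 faults
f=3: 6 faults
f=4: 6 faults
f=5: 6 faults
f=6: 6 faults
Smallest f with faults ≤ 14 is 2.

2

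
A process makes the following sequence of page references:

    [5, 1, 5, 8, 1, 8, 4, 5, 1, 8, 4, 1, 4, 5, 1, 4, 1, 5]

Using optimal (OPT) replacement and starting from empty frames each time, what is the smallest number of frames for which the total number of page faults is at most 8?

f=1: 18 faults
f=2: 10 faults
f=3: 6 faults
f=4: 4 faults
Smallest f with faults ≤ 8 is 3.

3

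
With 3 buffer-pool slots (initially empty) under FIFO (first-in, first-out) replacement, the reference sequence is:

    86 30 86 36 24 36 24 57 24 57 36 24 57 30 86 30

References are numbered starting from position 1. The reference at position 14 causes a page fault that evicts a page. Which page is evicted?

pos 1: 86 → fault, frames [86]
pos 2: 30 → fault, frames [86, 30]
pos 3: 86 → hit
pos 4: 36 → fault, frames [86, 30, 36]
pos 5: 24 → fault, evict 86, frames [30, 36, 24]
pos 6: 36 → hit
pos 7: 24 → hit
pos 8: 57 → fault, evict 30, frames [36, 24, 57]
pos 9: 24 → hit
pos 10: 57 → hit
pos 11: 36 → hit
pos 12: 24 → hit
pos 13: 57 → hit
pos 14: 30 → fault, evict 36, frames [24, 57, 30]
At position 14, page 36 is evicted.

36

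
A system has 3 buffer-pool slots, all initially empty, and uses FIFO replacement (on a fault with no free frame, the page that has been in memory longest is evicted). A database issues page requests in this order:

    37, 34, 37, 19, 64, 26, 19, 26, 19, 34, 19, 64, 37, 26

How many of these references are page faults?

37 -> fault, frames {37}
34 -> fault, frames {37,34}
37 -> hit
19 -> fault, frames {37,34,19}
64 -> fault, evict 37, frames {34,19,64}
26 -> fault, evict 34, frames {19,64,26}
19 -> hit
26 -> hit
19 -> hit
34 -> fault, evict 19, frames {64,26,34}
19 -> fault, evict 64, frames {26,34,19}
64 -> fault, evict 26, frames {34,19,64}
37 -> fault, evict 34, frames {19,64,37}
26 -> fault, evict 19, frames {64,37,26}
Page faults: 10.

10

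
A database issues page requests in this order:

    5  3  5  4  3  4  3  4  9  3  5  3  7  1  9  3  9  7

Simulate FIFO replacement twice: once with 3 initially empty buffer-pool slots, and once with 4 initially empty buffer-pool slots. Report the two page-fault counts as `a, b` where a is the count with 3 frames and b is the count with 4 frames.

3 frames: F F . F . . . . F . F F F F F F . F → 11 faults.
4 frames: F F . F . . . . F . . . F F . F . . → 7 faults.
7 < 11: adding a frame reduced faults, as is typical.

11, 7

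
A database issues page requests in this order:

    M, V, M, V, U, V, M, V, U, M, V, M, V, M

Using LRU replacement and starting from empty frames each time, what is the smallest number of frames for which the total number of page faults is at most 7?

2

f=1: 14 faults
f=2: 7 faults
f=3: 3 faults
Smallest f with faults ≤ 7 is 2.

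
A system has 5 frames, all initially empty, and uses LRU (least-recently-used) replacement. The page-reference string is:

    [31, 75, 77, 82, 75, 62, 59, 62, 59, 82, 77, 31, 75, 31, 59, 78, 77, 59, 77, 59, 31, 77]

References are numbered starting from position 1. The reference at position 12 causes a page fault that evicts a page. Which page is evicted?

pos 1: 31: fault, frames (31)
pos 2: 75: fault, frames (31 75)
pos 3: 77: fault, frames (31 75 77)
pos 4: 82: fault, frames (31 75 77 82)
pos 5: 75: hit
pos 6: 62: fault, frames (31 77 82 75 62)
pos 7: 59: fault, evict 31, frames (77 82 75 62 59)
pos 8: 62: hit
pos 9: 59: hit
pos 10: 82: hit
pos 11: 77: hit
pos 12: 31: fault, evict 75, frames (62 59 82 77 31)
At position 12, page 75 is evicted.

75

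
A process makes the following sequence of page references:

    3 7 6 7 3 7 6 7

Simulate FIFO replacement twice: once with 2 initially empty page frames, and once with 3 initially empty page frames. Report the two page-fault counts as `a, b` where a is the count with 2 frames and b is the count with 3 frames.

2 frames: F F F . F F F . → 6 faults.
3 frames: F F F . . . . . → 3 faults.
3 < 6: adding a frame reduced faults, as is typical.

6, 3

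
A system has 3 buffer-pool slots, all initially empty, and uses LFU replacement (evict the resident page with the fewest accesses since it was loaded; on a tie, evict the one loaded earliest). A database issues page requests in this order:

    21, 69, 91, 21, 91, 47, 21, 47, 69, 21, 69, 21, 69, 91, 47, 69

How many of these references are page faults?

7

21 → miss, frames (21)
69 → miss, frames (21 69)
91 → miss, frames (21 69 91)
21 → hit
91 → hit
47 → miss, evict 69, frames (21 91 47)
21 → hit
47 → hit
69 → miss, evict 91, frames (21 47 69)
21 → hit
69 → hit
21 → hit
69 → hit
91 → miss, evict 47, frames (21 69 91)
47 → miss, evict 91, frames (21 69 47)
69 → hit
Page faults: 7.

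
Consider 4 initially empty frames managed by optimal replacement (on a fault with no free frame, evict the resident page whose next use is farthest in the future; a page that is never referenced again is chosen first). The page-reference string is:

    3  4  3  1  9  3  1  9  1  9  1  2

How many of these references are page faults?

3 → fault, frames {3}
4 → fault, frames {3,4}
3 → hit
1 → fault, frames {3,4,1}
9 → fault, frames {3,4,1,9}
3 → hit
1 → hit
9 → hit
1 → hit
9 → hit
1 → hit
2 → fault, evict 9, frames {3,4,1,2}
Page faults: 5.

5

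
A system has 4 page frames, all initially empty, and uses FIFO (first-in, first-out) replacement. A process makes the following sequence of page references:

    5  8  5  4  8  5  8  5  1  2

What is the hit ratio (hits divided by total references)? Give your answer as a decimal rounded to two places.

5 → miss, frames (5)
8 → miss, frames (5 8)
5 → hit
4 → miss, frames (5 8 4)
8 → hit
5 → hit
8 → hit
5 → hit
1 → miss, frames (5 8 4 1)
2 → miss, evict 5, frames (8 4 1 2)
Hits: 5 of 10 references → 5/10 = 0.5000.

0.50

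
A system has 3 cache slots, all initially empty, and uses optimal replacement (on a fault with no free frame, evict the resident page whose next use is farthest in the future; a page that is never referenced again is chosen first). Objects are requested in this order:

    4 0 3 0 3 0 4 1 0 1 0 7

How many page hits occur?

4 → miss, frames (4)
0 → miss, frames (4 0)
3 → miss, frames (4 0 3)
0 → hit
3 → hit
0 → hit
4 → hit
1 → miss, evict 3, frames (4 0 1)
0 → hit
1 → hit
0 → hit
7 → miss, evict 1, frames (4 0 7)
Hits: 7.

7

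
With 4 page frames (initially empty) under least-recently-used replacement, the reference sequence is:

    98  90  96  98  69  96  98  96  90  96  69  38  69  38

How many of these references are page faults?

5

98: fault, frames [98]
90: fault, frames [98, 90]
96: fault, frames [98, 90, 96]
98: hit
69: fault, frames [90, 96, 98, 69]
96: hit
98: hit
96: hit
90: hit
96: hit
69: hit
38: fault, evict 98, frames [90, 96, 69, 38]
69: hit
38: hit
Page faults: 5.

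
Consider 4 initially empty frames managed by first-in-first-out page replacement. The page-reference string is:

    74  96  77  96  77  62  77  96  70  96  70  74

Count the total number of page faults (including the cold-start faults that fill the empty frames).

74 -> fault, frames {74}
96 -> fault, frames {74,96}
77 -> fault, frames {74,96,77}
96 -> hit
77 -> hit
62 -> fault, frames {74,96,77,62}
77 -> hit
96 -> hit
70 -> fault, evict 74, frames {96,77,62,70}
96 -> hit
70 -> hit
74 -> fault, evict 96, frames {77,62,70,74}
Page faults: 6.

6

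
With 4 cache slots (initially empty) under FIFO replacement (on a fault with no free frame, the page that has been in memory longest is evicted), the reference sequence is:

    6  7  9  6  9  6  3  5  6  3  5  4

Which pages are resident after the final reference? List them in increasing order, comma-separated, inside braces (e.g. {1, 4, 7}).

{3, 4, 5, 6}

6 -> fault, frames (6)
7 -> fault, frames (6 7)
9 -> fault, frames (6 7 9)
6 -> hit
9 -> hit
6 -> hit
3 -> fault, frames (6 7 9 3)
5 -> fault, evict 6, frames (7 9 3 5)
6 -> fault, evict 7, frames (9 3 5 6)
3 -> hit
5 -> hit
4 -> fault, evict 9, frames (3 5 6 4)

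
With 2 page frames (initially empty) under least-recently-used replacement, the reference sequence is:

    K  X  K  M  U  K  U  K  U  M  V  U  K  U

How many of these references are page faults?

K → miss, frames {K}
X → miss, frames {K,X}
K → hit
M → miss, evict X, frames {K,M}
U → miss, evict K, frames {M,U}
K → miss, evict M, frames {U,K}
U → hit
K → hit
U → hit
M → miss, evict K, frames {U,M}
V → miss, evict U, frames {M,V}
U → miss, evict M, frames {V,U}
K → miss, evict V, frames {U,K}
U → hit
Page faults: 9.

9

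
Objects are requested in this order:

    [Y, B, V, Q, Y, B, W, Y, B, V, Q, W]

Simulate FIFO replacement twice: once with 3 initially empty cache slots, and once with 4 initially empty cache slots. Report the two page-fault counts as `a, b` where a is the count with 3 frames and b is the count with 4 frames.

3 frames: F F F F F F F . . F F . → 9 faults.
4 frames: F F F F . . F F F F F F → 10 faults.
10 > 9: adding a frame increased faults — Belady's anomaly.

9, 10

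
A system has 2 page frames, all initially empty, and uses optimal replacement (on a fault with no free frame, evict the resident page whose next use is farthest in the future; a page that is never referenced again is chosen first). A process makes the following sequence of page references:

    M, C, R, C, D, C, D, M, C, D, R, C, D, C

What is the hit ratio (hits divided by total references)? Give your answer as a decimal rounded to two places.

0.43

M → fault, frames [M]
C → fault, frames [M, C]
R → fault, evict M, frames [C, R]
C → hit
D → fault, evict R, frames [C, D]
C → hit
D → hit
M → fault, evict D, frames [C, M]
C → hit
D → fault, evict M, frames [C, D]
R → fault, evict D, frames [C, R]
C → hit
D → fault, evict R, frames [C, D]
C → hit
Hits: 6 of 14 references → 6/14 = 0.4286.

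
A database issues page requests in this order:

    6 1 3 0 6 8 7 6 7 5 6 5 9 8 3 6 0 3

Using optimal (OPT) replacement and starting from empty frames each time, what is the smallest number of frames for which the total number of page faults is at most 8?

5

f=1: 18 faults
f=2: 11 faults
f=3: 10 faults
f=4: 9 faults
f=5: 8 faults
f=6: 8 faults
f=7: 8 faults
f=8: 8 faults
Smallest f with faults ≤ 8 is 5.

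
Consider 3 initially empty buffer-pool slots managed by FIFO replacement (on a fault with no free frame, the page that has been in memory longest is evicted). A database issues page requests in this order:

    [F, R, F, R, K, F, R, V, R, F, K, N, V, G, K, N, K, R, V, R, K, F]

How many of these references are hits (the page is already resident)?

11

F -> fault, frames [F]
R -> fault, frames [F, R]
F -> hit
R -> hit
K -> fault, frames [F, R, K]
F -> hit
R -> hit
V -> fault, evict F, frames [R, K, V]
R -> hit
F -> fault, evict R, frames [K, V, F]
K -> hit
N -> fault, evict K, frames [V, F, N]
V -> hit
G -> fault, evict V, frames [F, N, G]
K -> fault, evict F, frames [N, G, K]
N -> hit
K -> hit
R -> fault, evict N, frames [G, K, R]
V -> fault, evict G, frames [K, R, V]
R -> hit
K -> hit
F -> fault, evict K, frames [R, V, F]
Hits: 11.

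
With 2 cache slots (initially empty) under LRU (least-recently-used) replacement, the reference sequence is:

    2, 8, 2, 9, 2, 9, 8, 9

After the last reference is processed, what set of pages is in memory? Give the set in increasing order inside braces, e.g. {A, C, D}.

{8, 9}

2 → fault, frames {2}
8 → fault, frames {2,8}
2 → hit
9 → fault, evict 8, frames {2,9}
2 → hit
9 → hit
8 → fault, evict 2, frames {9,8}
9 → hit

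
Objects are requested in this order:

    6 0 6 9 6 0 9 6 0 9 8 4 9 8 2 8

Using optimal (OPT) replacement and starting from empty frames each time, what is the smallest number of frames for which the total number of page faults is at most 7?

3

f=1: 16 faults
f=2: 10 faults
f=3: 6 faults
f=4: 6 faults
f=5: 6 faults
f=6: 6 faults
Smallest f with faults ≤ 7 is 3.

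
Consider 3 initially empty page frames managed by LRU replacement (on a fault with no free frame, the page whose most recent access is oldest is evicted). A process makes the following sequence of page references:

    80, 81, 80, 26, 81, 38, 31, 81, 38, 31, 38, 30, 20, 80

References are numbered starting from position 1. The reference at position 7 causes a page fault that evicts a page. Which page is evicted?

26

pos 1: 80 -> miss, frames [80]
pos 2: 81 -> miss, frames [80, 81]
pos 3: 80 -> hit
pos 4: 26 -> miss, frames [81, 80, 26]
pos 5: 81 -> hit
pos 6: 38 -> miss, evict 80, frames [26, 81, 38]
pos 7: 31 -> miss, evict 26, frames [81, 38, 31]
At position 7, page 26 is evicted.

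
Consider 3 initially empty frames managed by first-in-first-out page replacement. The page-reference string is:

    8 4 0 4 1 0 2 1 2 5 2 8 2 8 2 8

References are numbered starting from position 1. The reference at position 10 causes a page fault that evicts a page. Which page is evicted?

0

pos 1: 8 → fault, frames [8]
pos 2: 4 → fault, frames [8, 4]
pos 3: 0 → fault, frames [8, 4, 0]
pos 4: 4 → hit
pos 5: 1 → fault, evict 8, frames [4, 0, 1]
pos 6: 0 → hit
pos 7: 2 → fault, evict 4, frames [0, 1, 2]
pos 8: 1 → hit
pos 9: 2 → hit
pos 10: 5 → fault, evict 0, frames [1, 2, 5]
At position 10, page 0 is evicted.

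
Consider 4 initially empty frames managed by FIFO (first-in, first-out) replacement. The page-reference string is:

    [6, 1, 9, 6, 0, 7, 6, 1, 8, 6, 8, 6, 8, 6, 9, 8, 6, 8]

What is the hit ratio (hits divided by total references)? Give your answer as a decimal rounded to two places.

6 -> fault, frames (6)
1 -> fault, frames (6 1)
9 -> fault, frames (6 1 9)
6 -> hit
0 -> fault, frames (6 1 9 0)
7 -> fault, evict 6, frames (1 9 0 7)
6 -> fault, evict 1, frames (9 0 7 6)
1 -> fault, evict 9, frames (0 7 6 1)
8 -> fault, evict 0, frames (7 6 1 8)
6 -> hit
8 -> hit
6 -> hit
8 -> hit
6 -> hit
9 -> fault, evict 7, frames (6 1 8 9)
8 -> hit
6 -> hit
8 -> hit
Hits: 9 of 18 references → 9/18 = 0.5000.

0.50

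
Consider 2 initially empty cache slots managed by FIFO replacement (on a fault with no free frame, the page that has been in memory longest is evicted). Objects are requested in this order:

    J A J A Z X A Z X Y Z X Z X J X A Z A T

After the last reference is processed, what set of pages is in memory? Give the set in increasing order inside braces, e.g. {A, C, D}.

J -> fault, frames [J]
A -> fault, frames [J, A]
J -> hit
A -> hit
Z -> fault, evict J, frames [A, Z]
X -> fault, evict A, frames [Z, X]
A -> fault, evict Z, frames [X, A]
Z -> fault, evict X, frames [A, Z]
X -> fault, evict A, frames [Z, X]
Y -> fault, evict Z, frames [X, Y]
Z -> fault, evict X, frames [Y, Z]
X -> fault, evict Y, frames [Z, X]
Z -> hit
X -> hit
J -> fault, evict Z, frames [X, J]
X -> hit
A -> fault, evict X, frames [J, A]
Z -> fault, evict J, frames [A, Z]
A -> hit
T -> fault, evict A, frames [Z, T]

{T, Z}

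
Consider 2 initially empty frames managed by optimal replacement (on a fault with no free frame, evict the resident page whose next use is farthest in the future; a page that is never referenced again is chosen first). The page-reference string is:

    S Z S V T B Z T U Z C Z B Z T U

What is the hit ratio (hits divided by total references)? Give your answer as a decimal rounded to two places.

0.31

S -> miss, frames [S]
Z -> miss, frames [S, Z]
S -> hit
V -> miss, evict S, frames [Z, V]
T -> miss, evict V, frames [Z, T]
B -> miss, evict T, frames [Z, B]
Z -> hit
T -> miss, evict B, frames [Z, T]
U -> miss, evict T, frames [Z, U]
Z -> hit
C -> miss, evict U, frames [Z, C]
Z -> hit
B -> miss, evict C, frames [Z, B]
Z -> hit
T -> miss, evict B, frames [Z, T]
U -> miss, evict T, frames [Z, U]
Hits: 5 of 16 references → 5/16 = 0.3125.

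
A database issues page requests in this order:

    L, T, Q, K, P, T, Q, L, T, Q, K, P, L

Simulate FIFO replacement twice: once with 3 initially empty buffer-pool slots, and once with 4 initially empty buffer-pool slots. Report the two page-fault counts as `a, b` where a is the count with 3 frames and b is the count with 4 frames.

3 frames: F F F F F F F F . . F F . → 10 faults.
4 frames: F F F F F . . F F F F F F → 11 faults.
11 > 10: adding a frame increased faults — Belady's anomaly.

10, 11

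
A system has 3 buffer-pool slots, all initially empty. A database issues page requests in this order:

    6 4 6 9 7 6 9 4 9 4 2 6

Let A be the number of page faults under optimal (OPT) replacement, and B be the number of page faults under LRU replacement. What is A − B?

Under OPT: F F . F F . . F . . F . → 6 faults.
Under LRU: F F . F F . . F . . F F → 7 faults.
A − B = 6 − 7 = -1.

-1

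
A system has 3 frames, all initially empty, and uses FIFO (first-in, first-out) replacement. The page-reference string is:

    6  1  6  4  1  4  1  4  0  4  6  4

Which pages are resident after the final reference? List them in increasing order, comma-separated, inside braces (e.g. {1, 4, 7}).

6 → miss, frames [6]
1 → miss, frames [6, 1]
6 → hit
4 → miss, frames [6, 1, 4]
1 → hit
4 → hit
1 → hit
4 → hit
0 → miss, evict 6, frames [1, 4, 0]
4 → hit
6 → miss, evict 1, frames [4, 0, 6]
4 → hit

{0, 4, 6}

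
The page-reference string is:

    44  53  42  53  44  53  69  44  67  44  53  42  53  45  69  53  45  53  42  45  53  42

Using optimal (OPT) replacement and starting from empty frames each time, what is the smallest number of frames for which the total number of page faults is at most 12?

f=1: 22 faults
f=2: 13 faults
f=3: 9 faults
f=4: 7 faults
f=5: 6 faults
f=6: 6 faults
Smallest f with faults ≤ 12 is 3.

3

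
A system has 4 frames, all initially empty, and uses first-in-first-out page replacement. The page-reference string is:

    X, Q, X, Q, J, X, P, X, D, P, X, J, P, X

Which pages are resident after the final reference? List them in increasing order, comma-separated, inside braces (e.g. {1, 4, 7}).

X -> fault, frames {X}
Q -> fault, frames {X,Q}
X -> hit
Q -> hit
J -> fault, frames {X,Q,J}
X -> hit
P -> fault, frames {X,Q,J,P}
X -> hit
D -> fault, evict X, frames {Q,J,P,D}
P -> hit
X -> fault, evict Q, frames {J,P,D,X}
J -> hit
P -> hit
X -> hit

{D, J, P, X}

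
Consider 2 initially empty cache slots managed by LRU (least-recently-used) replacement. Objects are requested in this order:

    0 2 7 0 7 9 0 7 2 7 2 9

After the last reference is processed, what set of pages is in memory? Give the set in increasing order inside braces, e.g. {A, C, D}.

{2, 9}

0: fault, frames {0}
2: fault, frames {0,2}
7: fault, evict 0, frames {2,7}
0: fault, evict 2, frames {7,0}
7: hit
9: fault, evict 0, frames {7,9}
0: fault, evict 7, frames {9,0}
7: fault, evict 9, frames {0,7}
2: fault, evict 0, frames {7,2}
7: hit
2: hit
9: fault, evict 7, frames {2,9}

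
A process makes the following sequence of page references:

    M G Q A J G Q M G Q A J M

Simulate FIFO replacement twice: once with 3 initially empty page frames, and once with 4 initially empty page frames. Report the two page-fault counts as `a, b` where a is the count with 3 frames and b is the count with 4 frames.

3 frames: F F F F F F F F . . F F . → 10 faults.
4 frames: F F F F F . . F F F F F F → 11 faults.
11 > 10: adding a frame increased faults — Belady's anomaly.

10, 11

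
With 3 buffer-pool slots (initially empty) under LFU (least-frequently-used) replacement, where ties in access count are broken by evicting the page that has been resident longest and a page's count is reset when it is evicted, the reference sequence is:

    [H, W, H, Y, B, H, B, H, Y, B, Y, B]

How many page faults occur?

4

H: fault, frames (H)
W: fault, frames (H W)
H: hit
Y: fault, frames (H W Y)
B: fault, evict W, frames (H Y B)
H: hit
B: hit
H: hit
Y: hit
B: hit
Y: hit
B: hit
Page faults: 4.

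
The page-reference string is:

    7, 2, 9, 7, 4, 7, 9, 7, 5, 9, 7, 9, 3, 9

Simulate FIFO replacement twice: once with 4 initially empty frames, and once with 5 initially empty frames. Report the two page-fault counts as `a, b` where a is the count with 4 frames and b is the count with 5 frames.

4 frames: F F F . F . . . F . F . F F → 8 faults.
5 frames: F F F . F . . . F . . . F . → 6 faults.
6 < 8: adding a frame reduced faults, as is typical.

8, 6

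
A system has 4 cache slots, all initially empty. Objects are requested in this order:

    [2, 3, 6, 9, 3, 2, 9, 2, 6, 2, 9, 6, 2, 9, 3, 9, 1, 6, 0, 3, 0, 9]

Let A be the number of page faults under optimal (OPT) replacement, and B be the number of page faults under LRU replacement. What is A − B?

Under OPT: F F F F . . . . . . . . . . . . F . F . . . → 6 faults.
Under LRU: F F F F . . . . . . . . . . . . F F F F . F → 9 faults.
A − B = 6 − 9 = -3.

-3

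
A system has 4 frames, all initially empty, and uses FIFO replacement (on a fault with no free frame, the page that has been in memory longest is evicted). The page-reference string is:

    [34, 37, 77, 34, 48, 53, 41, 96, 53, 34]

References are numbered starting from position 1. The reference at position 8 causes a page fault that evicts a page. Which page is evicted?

pos 1: 34 -> miss, frames (34)
pos 2: 37 -> miss, frames (34 37)
pos 3: 77 -> miss, frames (34 37 77)
pos 4: 34 -> hit
pos 5: 48 -> miss, frames (34 37 77 48)
pos 6: 53 -> miss, evict 34, frames (37 77 48 53)
pos 7: 41 -> miss, evict 37, frames (77 48 53 41)
pos 8: 96 -> miss, evict 77, frames (48 53 41 96)
At position 8, page 77 is evicted.

77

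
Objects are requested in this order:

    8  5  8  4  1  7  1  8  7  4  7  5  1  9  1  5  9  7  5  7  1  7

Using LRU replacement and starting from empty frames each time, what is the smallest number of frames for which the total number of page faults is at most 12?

3

f=1: 22 faults
f=2: 16 faults
f=3: 12 faults
f=4: 8 faults
f=5: 6 faults
f=6: 6 faults
Smallest f with faults ≤ 12 is 3.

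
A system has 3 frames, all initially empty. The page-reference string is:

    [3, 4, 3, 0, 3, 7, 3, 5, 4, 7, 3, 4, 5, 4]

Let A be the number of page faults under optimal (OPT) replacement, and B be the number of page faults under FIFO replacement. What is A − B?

Under OPT: F F . F . F . F . . F . . . → 6 faults.
Under FIFO: F F . F . F F F F F F . F F → 11 faults.
A − B = 6 − 11 = -5.

-5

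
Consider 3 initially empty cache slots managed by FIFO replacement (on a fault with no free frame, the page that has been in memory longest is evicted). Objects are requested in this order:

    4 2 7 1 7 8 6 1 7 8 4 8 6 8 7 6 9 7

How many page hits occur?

4: fault, frames [4]
2: fault, frames [4, 2]
7: fault, frames [4, 2, 7]
1: fault, evict 4, frames [2, 7, 1]
7: hit
8: fault, evict 2, frames [7, 1, 8]
6: fault, evict 7, frames [1, 8, 6]
1: hit
7: fault, evict 1, frames [8, 6, 7]
8: hit
4: fault, evict 8, frames [6, 7, 4]
8: fault, evict 6, frames [7, 4, 8]
6: fault, evict 7, frames [4, 8, 6]
8: hit
7: fault, evict 4, frames [8, 6, 7]
6: hit
9: fault, evict 8, frames [6, 7, 9]
7: hit
Hits: 6.

6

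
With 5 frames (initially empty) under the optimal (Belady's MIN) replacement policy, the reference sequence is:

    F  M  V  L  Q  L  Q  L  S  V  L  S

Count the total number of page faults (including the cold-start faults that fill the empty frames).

F → fault, frames [F]
M → fault, frames [F, M]
V → fault, frames [F, M, V]
L → fault, frames [F, M, V, L]
Q → fault, frames [F, M, V, L, Q]
L → hit
Q → hit
L → hit
S → fault, evict Q, frames [F, M, V, L, S]
V → hit
L → hit
S → hit
Page faults: 6.

6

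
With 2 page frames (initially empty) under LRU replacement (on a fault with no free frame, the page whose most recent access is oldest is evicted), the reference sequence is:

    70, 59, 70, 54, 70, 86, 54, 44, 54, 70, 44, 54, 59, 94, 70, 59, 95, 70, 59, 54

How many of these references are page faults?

17

70: fault, frames [70]
59: fault, frames [70, 59]
70: hit
54: fault, evict 59, frames [70, 54]
70: hit
86: fault, evict 54, frames [70, 86]
54: fault, evict 70, frames [86, 54]
44: fault, evict 86, frames [54, 44]
54: hit
70: fault, evict 44, frames [54, 70]
44: fault, evict 54, frames [70, 44]
54: fault, evict 70, frames [44, 54]
59: fault, evict 44, frames [54, 59]
94: fault, evict 54, frames [59, 94]
70: fault, evict 59, frames [94, 70]
59: fault, evict 94, frames [70, 59]
95: fault, evict 70, frames [59, 95]
70: fault, evict 59, frames [95, 70]
59: fault, evict 95, frames [70, 59]
54: fault, evict 70, frames [59, 54]
Page faults: 17.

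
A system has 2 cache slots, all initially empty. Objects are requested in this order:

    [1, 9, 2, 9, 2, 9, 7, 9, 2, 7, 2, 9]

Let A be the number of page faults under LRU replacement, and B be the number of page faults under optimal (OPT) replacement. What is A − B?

1

Under LRU: F F F . . . F . F F . F → 7 faults.
Under OPT: F F F . . . F . F . . F → 6 faults.
A − B = 7 − 6 = 1.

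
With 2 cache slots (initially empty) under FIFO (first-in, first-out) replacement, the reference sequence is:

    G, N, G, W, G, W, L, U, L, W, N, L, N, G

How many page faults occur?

G -> fault, frames (G)
N -> fault, frames (G N)
G -> hit
W -> fault, evict G, frames (N W)
G -> fault, evict N, frames (W G)
W -> hit
L -> fault, evict W, frames (G L)
U -> fault, evict G, frames (L U)
L -> hit
W -> fault, evict L, frames (U W)
N -> fault, evict U, frames (W N)
L -> fault, evict W, frames (N L)
N -> hit
G -> fault, evict N, frames (L G)
Page faults: 10.

10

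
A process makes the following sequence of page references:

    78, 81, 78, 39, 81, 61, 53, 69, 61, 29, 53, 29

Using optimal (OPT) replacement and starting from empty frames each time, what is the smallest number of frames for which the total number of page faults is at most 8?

2

f=1: 12 faults
f=2: 8 faults
f=3: 7 faults
f=4: 7 faults
f=5: 7 faults
f=6: 7 faults
f=7: 7 faults
Smallest f with faults ≤ 8 is 2.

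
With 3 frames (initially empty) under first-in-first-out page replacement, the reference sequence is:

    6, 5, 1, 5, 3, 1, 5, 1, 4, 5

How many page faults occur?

6

6 → miss, frames (6)
5 → miss, frames (6 5)
1 → miss, frames (6 5 1)
5 → hit
3 → miss, evict 6, frames (5 1 3)
1 → hit
5 → hit
1 → hit
4 → miss, evict 5, frames (1 3 4)
5 → miss, evict 1, frames (3 4 5)
Page faults: 6.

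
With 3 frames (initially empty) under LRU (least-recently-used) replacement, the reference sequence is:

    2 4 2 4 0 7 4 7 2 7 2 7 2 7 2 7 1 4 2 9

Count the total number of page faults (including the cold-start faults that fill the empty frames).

2 → fault, frames {2}
4 → fault, frames {2,4}
2 → hit
4 → hit
0 → fault, frames {2,4,0}
7 → fault, evict 2, frames {4,0,7}
4 → hit
7 → hit
2 → fault, evict 0, frames {4,7,2}
7 → hit
2 → hit
7 → hit
2 → hit
7 → hit
2 → hit
7 → hit
1 → fault, evict 4, frames {2,7,1}
4 → fault, evict 2, frames {7,1,4}
2 → fault, evict 7, frames {1,4,2}
9 → fault, evict 1, frames {4,2,9}
Page faults: 9.

9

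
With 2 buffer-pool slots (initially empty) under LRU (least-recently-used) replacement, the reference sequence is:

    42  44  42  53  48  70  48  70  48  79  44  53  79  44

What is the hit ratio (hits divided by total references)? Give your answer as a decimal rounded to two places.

42 -> fault, frames [42]
44 -> fault, frames [42, 44]
42 -> hit
53 -> fault, evict 44, frames [42, 53]
48 -> fault, evict 42, frames [53, 48]
70 -> fault, evict 53, frames [48, 70]
48 -> hit
70 -> hit
48 -> hit
79 -> fault, evict 70, frames [48, 79]
44 -> fault, evict 48, frames [79, 44]
53 -> fault, evict 79, frames [44, 53]
79 -> fault, evict 44, frames [53, 79]
44 -> fault, evict 53, frames [79, 44]
Hits: 4 of 14 references → 4/14 = 0.2857.

0.29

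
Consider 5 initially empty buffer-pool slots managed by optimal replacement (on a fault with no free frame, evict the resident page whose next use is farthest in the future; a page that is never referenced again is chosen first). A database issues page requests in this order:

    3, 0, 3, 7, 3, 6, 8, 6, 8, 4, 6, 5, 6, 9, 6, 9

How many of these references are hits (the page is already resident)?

3 -> fault, frames {3}
0 -> fault, frames {3,0}
3 -> hit
7 -> fault, frames {3,0,7}
3 -> hit
6 -> fault, frames {3,0,7,6}
8 -> fault, frames {3,0,7,6,8}
6 -> hit
8 -> hit
4 -> fault, evict 8, frames {3,0,7,6,4}
6 -> hit
5 -> fault, evict 4, frames {3,0,7,6,5}
6 -> hit
9 -> fault, evict 5, frames {3,0,7,6,9}
6 -> hit
9 -> hit
Hits: 8.

8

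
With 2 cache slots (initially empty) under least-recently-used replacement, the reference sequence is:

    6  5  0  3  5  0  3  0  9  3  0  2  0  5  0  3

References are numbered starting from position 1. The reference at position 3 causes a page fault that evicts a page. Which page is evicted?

pos 1: 6 -> miss, frames [6]
pos 2: 5 -> miss, frames [6, 5]
pos 3: 0 -> miss, evict 6, frames [5, 0]
At position 3, page 6 is evicted.

6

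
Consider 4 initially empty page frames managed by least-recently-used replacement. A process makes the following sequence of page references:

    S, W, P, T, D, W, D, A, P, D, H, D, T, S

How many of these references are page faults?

10

S -> miss, frames [S]
W -> miss, frames [S, W]
P -> miss, frames [S, W, P]
T -> miss, frames [S, W, P, T]
D -> miss, evict S, frames [W, P, T, D]
W -> hit
D -> hit
A -> miss, evict P, frames [T, W, D, A]
P -> miss, evict T, frames [W, D, A, P]
D -> hit
H -> miss, evict W, frames [A, P, D, H]
D -> hit
T -> miss, evict A, frames [P, H, D, T]
S -> miss, evict P, frames [H, D, T, S]
Page faults: 10.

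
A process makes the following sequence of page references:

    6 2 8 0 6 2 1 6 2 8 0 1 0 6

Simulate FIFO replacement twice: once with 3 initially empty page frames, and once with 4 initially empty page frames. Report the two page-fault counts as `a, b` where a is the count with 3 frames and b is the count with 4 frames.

10, 11

3 frames: F F F F F F F . . F F . . F → 10 faults.
4 frames: F F F F . . F F F F F F . F → 11 faults.
11 > 10: adding a frame increased faults — Belady's anomaly.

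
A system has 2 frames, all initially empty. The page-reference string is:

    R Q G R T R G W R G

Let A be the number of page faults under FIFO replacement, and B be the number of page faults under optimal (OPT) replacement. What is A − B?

Under FIFO: F F F F F . F F F F → 9 faults.
Under OPT: F F F . F . F F . F → 7 faults.
A − B = 9 − 7 = 2.

2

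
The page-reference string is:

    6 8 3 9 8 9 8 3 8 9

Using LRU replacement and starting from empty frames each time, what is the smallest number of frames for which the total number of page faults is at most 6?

3

f=1: 10 faults
f=2: 7 faults
f=3: 4 faults
f=4: 4 faults
Smallest f with faults ≤ 6 is 3.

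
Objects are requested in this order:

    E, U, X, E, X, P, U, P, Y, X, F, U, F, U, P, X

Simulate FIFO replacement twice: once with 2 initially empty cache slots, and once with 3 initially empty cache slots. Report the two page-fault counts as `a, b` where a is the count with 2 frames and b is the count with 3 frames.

2 frames: F F F F . F F . F F F F . . F F → 12 faults.
3 frames: F F F . . F . . F . F F . . F F → 9 faults.
9 < 12: adding a frame reduced faults, as is typical.

12, 9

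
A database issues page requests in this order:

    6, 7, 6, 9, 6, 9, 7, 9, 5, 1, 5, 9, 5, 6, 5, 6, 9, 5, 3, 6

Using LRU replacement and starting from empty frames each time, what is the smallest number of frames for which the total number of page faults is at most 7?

4

f=1: 20 faults
f=2: 12 faults
f=3: 8 faults
f=4: 7 faults
f=5: 6 faults
f=6: 6 faults
Smallest f with faults ≤ 7 is 4.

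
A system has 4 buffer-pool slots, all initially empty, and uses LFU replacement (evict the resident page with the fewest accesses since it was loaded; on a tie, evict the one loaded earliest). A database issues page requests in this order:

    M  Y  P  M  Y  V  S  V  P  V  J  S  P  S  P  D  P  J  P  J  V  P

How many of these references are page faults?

17

M: fault, frames (M)
Y: fault, frames (M Y)
P: fault, frames (M Y P)
M: hit
Y: hit
V: fault, frames (M Y P V)
S: fault, evict P, frames (M Y V S)
V: hit
P: fault, evict S, frames (M Y V P)
V: hit
J: fault, evict P, frames (M Y V J)
S: fault, evict J, frames (M Y V S)
P: fault, evict S, frames (M Y V P)
S: fault, evict P, frames (M Y V S)
P: fault, evict S, frames (M Y V P)
D: fault, evict P, frames (M Y V D)
P: fault, evict D, frames (M Y V P)
J: fault, evict P, frames (M Y V J)
P: fault, evict J, frames (M Y V P)
J: fault, evict P, frames (M Y V J)
V: hit
P: fault, evict J, frames (M Y V P)
Page faults: 17.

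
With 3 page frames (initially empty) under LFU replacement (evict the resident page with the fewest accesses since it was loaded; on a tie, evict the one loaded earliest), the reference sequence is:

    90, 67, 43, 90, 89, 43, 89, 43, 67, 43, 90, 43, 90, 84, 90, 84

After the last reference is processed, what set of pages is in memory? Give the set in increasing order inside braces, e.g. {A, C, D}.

{43, 84, 90}

90 -> miss, frames (90)
67 -> miss, frames (90 67)
43 -> miss, frames (90 67 43)
90 -> hit
89 -> miss, evict 67, frames (90 43 89)
43 -> hit
89 -> hit
43 -> hit
67 -> miss, evict 90, frames (43 89 67)
43 -> hit
90 -> miss, evict 67, frames (43 89 90)
43 -> hit
90 -> hit
84 -> miss, evict 89, frames (43 90 84)
90 -> hit
84 -> hit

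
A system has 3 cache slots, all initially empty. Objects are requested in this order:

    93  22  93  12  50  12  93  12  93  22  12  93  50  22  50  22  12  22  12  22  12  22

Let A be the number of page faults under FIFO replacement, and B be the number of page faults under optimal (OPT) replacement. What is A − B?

2

Under FIFO: F F . F F . F . . F F . F . . . . . . . . . → 8 faults.
Under OPT: F F . F F . . . . F . . F . . . . . . . . . → 6 faults.
A − B = 8 − 6 = 2.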